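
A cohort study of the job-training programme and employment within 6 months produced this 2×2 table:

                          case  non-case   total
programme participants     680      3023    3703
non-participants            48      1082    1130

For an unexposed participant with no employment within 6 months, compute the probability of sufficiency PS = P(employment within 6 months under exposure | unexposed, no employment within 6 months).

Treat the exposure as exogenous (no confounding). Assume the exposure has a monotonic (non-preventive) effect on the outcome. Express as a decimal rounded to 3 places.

p₁ = P(outcome | exposed) = 680/3703 = 0.18363
p₀ = P(outcome | unexposed) = 48/1130 = 0.042478
Under exogeneity and monotonicity, PS = (p₁ − p₀)/(1 − p₀).
PS = (0.18363 − 0.042478) / 0.95752 ≈ 0.1474

PS ≈ 0.147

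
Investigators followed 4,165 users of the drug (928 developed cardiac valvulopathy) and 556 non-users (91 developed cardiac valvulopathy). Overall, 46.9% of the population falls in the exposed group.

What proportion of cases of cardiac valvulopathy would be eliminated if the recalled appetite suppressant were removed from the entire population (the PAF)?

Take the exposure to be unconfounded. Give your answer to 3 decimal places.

p₁ = P(outcome | exposed) = 928/4165 = 0.22281
p₀ = P(outcome | unexposed) = 91/556 = 0.16367
Overall risk P(Y=1) = π·p₁ + (1−π)·p₀ = 0.469×0.22281 + 0.531×0.16367 = 0.19141.
Under exogeneity, PAF = [P(Y=1) − p₀] / P(Y=1).
PAF = (0.19141 − 0.16367) / 0.19141 ≈ 0.1449

PAF ≈ 0.145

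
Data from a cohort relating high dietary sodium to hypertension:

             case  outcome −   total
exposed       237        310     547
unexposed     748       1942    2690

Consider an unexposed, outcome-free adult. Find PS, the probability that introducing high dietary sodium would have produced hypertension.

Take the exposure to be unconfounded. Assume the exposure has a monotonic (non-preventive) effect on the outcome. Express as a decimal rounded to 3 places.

PS ≈ 0.215

p₁ = P(outcome | exposed) = 237/547 = 0.43327
p₀ = P(outcome | unexposed) = 748/2690 = 0.27807
Under exogeneity and monotonicity, PS = (p₁ − p₀)/(1 − p₀).
PS = (0.43327 − 0.27807) / 0.72193 ≈ 0.2150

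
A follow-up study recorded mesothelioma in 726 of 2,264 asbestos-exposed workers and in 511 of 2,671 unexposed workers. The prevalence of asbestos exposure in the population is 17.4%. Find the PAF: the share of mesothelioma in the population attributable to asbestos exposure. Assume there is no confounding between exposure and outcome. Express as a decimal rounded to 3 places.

p₁ = P(outcome | exposed) = 726/2264 = 0.32067
p₀ = P(outcome | unexposed) = 511/2671 = 0.19131
Overall risk P(Y=1) = π·p₁ + (1−π)·p₀ = 0.174×0.32067 + 0.826×0.19131 = 0.21382.
Under exogeneity, PAF = [P(Y=1) − p₀] / P(Y=1).
PAF = (0.21382 − 0.19131) / 0.21382 ≈ 0.1053

PAF ≈ 0.105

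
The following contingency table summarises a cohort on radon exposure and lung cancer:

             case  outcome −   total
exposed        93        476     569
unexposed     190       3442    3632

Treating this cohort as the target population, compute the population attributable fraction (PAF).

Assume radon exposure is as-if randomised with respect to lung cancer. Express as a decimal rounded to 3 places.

PAF ≈ 0.223

p₁ = P(outcome | exposed) = 93/569 = 0.16344
p₀ = P(outcome | unexposed) = 190/3632 = 0.052313
Exposure prevalence π = 569/4201 = 0.13544; overall risk P(Y=1) = 0.067365.
Under exogeneity, PAF = [P(Y=1) − p₀]/P(Y=1).
PAF = (0.067365 − 0.052313) / 0.067365 ≈ 0.2234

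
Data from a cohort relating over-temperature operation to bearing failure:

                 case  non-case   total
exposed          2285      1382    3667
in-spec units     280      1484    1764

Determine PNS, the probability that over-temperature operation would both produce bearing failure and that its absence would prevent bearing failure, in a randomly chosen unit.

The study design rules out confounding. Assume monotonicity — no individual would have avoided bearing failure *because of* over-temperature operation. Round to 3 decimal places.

p₁ = P(outcome | exposed) = 2285/3667 = 0.62313
p₀ = P(outcome | unexposed) = 280/1764 = 0.15873
Under exogeneity and monotonicity, PNS = p₁ − p₀.
PNS = 0.62313 − 0.15873 = 0.4644

PNS ≈ 0.464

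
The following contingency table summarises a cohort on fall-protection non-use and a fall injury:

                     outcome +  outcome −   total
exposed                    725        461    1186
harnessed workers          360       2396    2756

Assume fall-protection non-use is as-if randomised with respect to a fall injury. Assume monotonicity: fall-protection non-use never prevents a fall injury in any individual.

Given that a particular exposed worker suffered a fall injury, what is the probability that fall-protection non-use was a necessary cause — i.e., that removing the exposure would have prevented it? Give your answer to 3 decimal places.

PN ≈ 0.786

p₁ = P(outcome | exposed) = 725/1186 = 0.6113
p₀ = P(outcome | unexposed) = 360/2756 = 0.13062
Under exogeneity and monotonicity, PN = (p₁ − p₀)/p₁.
PN = (0.6113 − 0.13062) / 0.6113 ≈ 0.7863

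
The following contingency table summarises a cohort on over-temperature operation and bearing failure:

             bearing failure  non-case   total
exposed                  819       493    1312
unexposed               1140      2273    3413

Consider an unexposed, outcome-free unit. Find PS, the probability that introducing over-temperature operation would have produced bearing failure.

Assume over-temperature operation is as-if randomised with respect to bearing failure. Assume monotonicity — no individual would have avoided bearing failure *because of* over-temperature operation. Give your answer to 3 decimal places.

PS ≈ 0.436

p₁ = P(outcome | exposed) = 819/1312 = 0.62424
p₀ = P(outcome | unexposed) = 1140/3413 = 0.33402
Under exogeneity and monotonicity, PS = (p₁ − p₀)/(1 − p₀).
PS = (0.62424 − 0.33402) / 0.66598 ≈ 0.4358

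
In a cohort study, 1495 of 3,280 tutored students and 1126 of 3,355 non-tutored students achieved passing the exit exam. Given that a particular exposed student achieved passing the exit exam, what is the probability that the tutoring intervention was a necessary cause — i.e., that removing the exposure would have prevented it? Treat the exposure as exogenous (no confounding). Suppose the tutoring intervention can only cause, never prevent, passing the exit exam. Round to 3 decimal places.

PN ≈ 0.264

p₁ = P(outcome | exposed) = 1495/3280 = 0.45579
p₀ = P(outcome | unexposed) = 1126/3355 = 0.33562
Under exogeneity and monotonicity, PN = (p₁ − p₀) / p₁.
PN = (0.45579 − 0.33562) / 0.45579 = 0.12017 / 0.45579 ≈ 0.2637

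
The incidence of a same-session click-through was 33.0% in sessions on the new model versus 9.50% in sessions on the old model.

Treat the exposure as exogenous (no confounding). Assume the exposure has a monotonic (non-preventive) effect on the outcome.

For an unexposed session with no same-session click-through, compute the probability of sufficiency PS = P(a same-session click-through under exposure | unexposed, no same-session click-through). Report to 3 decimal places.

PS ≈ 0.260

p₁ = 0.33, p₀ = 0.095.
Under exogeneity and monotonicity, PS = (p₁ − p₀) / (1 − p₀).
PS = (0.33 − 0.095) / (1 − 0.095) = 0.235 / 0.905 ≈ 0.2597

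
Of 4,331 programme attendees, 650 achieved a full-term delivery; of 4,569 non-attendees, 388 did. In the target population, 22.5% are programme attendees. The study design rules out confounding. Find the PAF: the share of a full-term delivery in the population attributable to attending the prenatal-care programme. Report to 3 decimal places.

p₁ = P(outcome | exposed) = 650/4331 = 0.15008
p₀ = P(outcome | unexposed) = 388/4569 = 0.08492
Overall risk P(Y=1) = π·p₁ + (1−π)·p₀ = 0.225×0.15008 + 0.775×0.08492 = 0.099581.
Under exogeneity, PAF = [P(Y=1) − p₀] / P(Y=1).
PAF = (0.099581 − 0.08492) / 0.099581 ≈ 0.1472

PAF ≈ 0.147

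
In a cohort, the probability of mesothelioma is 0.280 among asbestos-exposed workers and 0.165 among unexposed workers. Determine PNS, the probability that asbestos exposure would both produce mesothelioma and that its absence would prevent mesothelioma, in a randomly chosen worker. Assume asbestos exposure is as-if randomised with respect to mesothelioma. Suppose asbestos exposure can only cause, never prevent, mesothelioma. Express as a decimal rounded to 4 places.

Let p₁ = 0.28, p₀ = 0.165.
Under exogeneity and monotonicity, PNS = p₁ − p₀.
PNS = 0.28 − 0.165 = 0.115

PNS ≈ 0.1150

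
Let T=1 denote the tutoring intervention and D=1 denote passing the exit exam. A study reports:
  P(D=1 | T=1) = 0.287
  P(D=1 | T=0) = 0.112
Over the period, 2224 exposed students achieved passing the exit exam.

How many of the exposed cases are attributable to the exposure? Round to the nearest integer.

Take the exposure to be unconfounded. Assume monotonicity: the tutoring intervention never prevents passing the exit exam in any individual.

Let p₁ = 0.287, p₀ = 0.112.
PN = (p₁ − p₀)/p₁ = (0.287 − 0.112) / 0.287 ≈ 0.60976.
Attributable cases ≈ PN × (exposed cases) = 0.60976 × 2224 ≈ 1356.10.

about 1356 cases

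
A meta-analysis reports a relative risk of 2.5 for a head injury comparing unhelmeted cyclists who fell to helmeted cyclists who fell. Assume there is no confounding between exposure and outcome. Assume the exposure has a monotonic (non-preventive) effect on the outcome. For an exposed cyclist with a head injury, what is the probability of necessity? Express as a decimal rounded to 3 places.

PN ≈ 0.600

Under exogeneity and monotonicity, PN = (RR − 1) / RR = 1 − 1/RR.
PN = (2.5 − 1) / 2.5 = 1.5 / 2.5 ≈ 0.6000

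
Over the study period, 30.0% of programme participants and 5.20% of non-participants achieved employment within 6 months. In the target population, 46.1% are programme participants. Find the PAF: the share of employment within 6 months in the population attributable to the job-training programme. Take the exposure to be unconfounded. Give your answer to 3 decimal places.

PAF ≈ 0.687

p₁ = 0.3, p₀ = 0.052.
Overall risk P(Y=1) = π·p₁ + (1−π)·p₀ = 0.461×0.3 + 0.539×0.052 = 0.16633.
Under exogeneity, PAF = [P(Y=1) − p₀] / P(Y=1).
PAF = (0.16633 − 0.052) / 0.16633 ≈ 0.6874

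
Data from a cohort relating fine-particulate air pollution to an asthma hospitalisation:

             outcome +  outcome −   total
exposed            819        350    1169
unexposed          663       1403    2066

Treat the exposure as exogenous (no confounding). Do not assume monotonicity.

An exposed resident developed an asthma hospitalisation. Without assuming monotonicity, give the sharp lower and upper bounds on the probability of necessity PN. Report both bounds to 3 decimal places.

0.542 ≤ PN ≤ 0.969

p₁ = P(outcome | exposed) = 819/1169 = 0.7006
p₀ = P(outcome | unexposed) = 663/2066 = 0.32091
Under exogeneity alone the bounds on PN are max{0,(p₁−p₀)/p₁} ≤ PN ≤ min{1,(1−p₀)/p₁}.
  lower = (p₁ − p₀)/p₁ = 0.37969 / 0.7006 ≈ 0.5419
  upper = min{1, (1 − p₀)/p₁} = 0.67909 / 0.7006 ≈ 0.9693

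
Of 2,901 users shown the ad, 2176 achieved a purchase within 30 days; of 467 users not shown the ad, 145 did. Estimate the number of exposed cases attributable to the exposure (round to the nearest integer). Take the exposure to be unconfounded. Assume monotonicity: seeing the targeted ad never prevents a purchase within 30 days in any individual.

p₁ = P(outcome | exposed) = 2176/2901 = 0.75009
p₀ = P(outcome | unexposed) = 145/467 = 0.31049
PN = (p₁ − p₀)/p₁ = (0.75009 − 0.31049) / 0.75009 ≈ 0.58606.
Attributable cases ≈ PN × (exposed cases) = 0.58606 × 2176 ≈ 1275.26.

about 1275 cases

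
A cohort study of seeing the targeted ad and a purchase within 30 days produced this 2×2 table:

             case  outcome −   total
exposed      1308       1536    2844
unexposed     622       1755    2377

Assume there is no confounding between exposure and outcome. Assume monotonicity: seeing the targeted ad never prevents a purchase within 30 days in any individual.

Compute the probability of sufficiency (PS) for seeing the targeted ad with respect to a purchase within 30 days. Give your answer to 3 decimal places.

p₁ = P(outcome | exposed) = 1308/2844 = 0.45992
p₀ = P(outcome | unexposed) = 622/2377 = 0.26167
Under exogeneity and monotonicity, PS = (p₁ − p₀) / (1 − p₀).
PS = (0.45992 − 0.26167) / (1 − 0.26167) = 0.19824 / 0.73833 ≈ 0.2685

PS ≈ 0.269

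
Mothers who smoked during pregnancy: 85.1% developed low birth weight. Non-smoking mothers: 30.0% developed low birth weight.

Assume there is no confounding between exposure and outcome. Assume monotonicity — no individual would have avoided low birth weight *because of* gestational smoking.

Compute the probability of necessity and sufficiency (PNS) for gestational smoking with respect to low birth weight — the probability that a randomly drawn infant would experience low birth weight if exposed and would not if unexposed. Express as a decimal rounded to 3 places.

p₁ = 0.851, p₀ = 0.3.
Under exogeneity and monotonicity, PNS = p₁ − p₀.
PNS = 0.851 − 0.3 = 0.551

PNS ≈ 0.551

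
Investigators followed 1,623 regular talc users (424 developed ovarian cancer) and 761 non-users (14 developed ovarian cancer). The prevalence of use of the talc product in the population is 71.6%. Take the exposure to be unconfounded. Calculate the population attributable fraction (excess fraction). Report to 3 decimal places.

PAF ≈ 0.904

p₁ = P(outcome | exposed) = 424/1623 = 0.26124
p₀ = P(outcome | unexposed) = 14/761 = 0.018397
Overall risk P(Y=1) = π·p₁ + (1−π)·p₀ = 0.716×0.26124 + 0.284×0.018397 = 0.19228.
Under exogeneity, PAF = [P(Y=1) − p₀] / P(Y=1).
PAF = (0.19228 − 0.018397) / 0.19228 ≈ 0.9043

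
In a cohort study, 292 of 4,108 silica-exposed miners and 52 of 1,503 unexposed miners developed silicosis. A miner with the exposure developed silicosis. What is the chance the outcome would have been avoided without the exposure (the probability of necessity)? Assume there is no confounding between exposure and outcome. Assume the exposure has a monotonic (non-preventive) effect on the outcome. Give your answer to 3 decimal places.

p₁ = P(outcome | exposed) = 292/4108 = 0.071081
p₀ = P(outcome | unexposed) = 52/1503 = 0.034597
Under exogeneity and monotonicity, PN = (p₁ − p₀) / p₁.
PN = (0.071081 − 0.034597) / 0.071081 = 0.036483 / 0.071081 ≈ 0.5133

PN ≈ 0.513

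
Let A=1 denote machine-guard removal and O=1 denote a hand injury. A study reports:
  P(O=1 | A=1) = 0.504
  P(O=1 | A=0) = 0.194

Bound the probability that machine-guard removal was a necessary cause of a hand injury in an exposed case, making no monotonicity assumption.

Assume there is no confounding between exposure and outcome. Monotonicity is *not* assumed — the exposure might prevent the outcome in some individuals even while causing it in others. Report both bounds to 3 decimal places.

Let p₁ = 0.504, p₀ = 0.194.
Under exogeneity alone the bounds on PN are max{0,(p₁−p₀)/p₁} ≤ PN ≤ min{1,(1−p₀)/p₁}.
  lower = (p₁ − p₀)/p₁ = 0.31 / 0.504 ≈ 0.6151
  upper = min{1, (1 − p₀)/p₁} = 0.806 / 0.504 ≈ 1.5992 → capped at 1

0.615 ≤ PN ≤ 1.000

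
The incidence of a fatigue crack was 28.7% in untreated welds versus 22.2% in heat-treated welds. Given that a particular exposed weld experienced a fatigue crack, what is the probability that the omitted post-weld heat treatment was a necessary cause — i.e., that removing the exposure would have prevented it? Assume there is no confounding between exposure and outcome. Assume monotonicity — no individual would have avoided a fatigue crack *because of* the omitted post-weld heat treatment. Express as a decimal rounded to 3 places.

p₁ = 0.287, p₀ = 0.222.
Under exogeneity and monotonicity, PN = (p₁ − p₀) / p₁.
PN = (0.287 − 0.222) / 0.287 = 0.065 / 0.287 ≈ 0.2265

PN ≈ 0.226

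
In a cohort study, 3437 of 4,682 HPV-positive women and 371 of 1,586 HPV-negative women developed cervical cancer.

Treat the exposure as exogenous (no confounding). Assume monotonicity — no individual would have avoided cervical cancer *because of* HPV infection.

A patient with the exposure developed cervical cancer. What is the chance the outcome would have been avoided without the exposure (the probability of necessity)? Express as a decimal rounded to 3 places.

p₁ = P(outcome | exposed) = 3437/4682 = 0.73409
p₀ = P(outcome | unexposed) = 371/1586 = 0.23392
Under exogeneity and monotonicity, PN = (p₁ − p₀) / p₁.
PN = (0.73409 − 0.23392) / 0.73409 = 0.50017 / 0.73409 ≈ 0.6813

PN ≈ 0.681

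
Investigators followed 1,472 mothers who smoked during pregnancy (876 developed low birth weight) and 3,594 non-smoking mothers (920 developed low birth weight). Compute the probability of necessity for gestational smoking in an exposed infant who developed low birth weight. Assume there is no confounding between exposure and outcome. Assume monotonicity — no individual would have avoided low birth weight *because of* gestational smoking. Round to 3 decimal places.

p₁ = P(outcome | exposed) = 876/1472 = 0.59511
p₀ = P(outcome | unexposed) = 920/3594 = 0.25598
Under exogeneity and monotonicity, PN = (p₁ − p₀) / p₁.
PN = (0.59511 − 0.25598) / 0.59511 = 0.33913 / 0.59511 ≈ 0.5699

PN ≈ 0.570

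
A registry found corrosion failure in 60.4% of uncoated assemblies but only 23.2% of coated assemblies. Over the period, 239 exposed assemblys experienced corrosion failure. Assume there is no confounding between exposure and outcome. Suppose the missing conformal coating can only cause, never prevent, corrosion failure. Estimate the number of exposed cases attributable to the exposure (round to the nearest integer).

about 147 cases

p₁ = 0.604, p₀ = 0.232.
PN = (p₁ − p₀)/p₁ = (0.604 − 0.232) / 0.604 ≈ 0.61589.
Attributable cases ≈ PN × (exposed cases) = 0.61589 × 239 ≈ 147.20.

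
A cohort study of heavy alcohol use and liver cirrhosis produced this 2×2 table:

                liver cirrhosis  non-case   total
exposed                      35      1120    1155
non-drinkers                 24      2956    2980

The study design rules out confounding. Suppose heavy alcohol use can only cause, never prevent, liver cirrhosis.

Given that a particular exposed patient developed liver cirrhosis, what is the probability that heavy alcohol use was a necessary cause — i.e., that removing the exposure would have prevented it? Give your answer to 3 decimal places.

PN ≈ 0.734

p₁ = P(outcome | exposed) = 35/1155 = 0.030303
p₀ = P(outcome | unexposed) = 24/2980 = 0.0080537
Under exogeneity and monotonicity, PN = (p₁ − p₀)/p₁.
PN = (0.030303 − 0.0080537) / 0.030303 ≈ 0.7342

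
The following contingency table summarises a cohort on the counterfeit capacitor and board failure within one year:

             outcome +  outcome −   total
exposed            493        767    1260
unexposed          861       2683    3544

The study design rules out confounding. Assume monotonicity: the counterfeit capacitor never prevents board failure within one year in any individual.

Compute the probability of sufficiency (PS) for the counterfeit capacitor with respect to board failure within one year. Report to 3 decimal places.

p₁ = P(outcome | exposed) = 493/1260 = 0.39127
p₀ = P(outcome | unexposed) = 861/3544 = 0.24295
Under exogeneity and monotonicity, PS = (p₁ − p₀)/(1 − p₀).
PS = (0.39127 − 0.24295) / 0.75705 ≈ 0.1959

PS ≈ 0.196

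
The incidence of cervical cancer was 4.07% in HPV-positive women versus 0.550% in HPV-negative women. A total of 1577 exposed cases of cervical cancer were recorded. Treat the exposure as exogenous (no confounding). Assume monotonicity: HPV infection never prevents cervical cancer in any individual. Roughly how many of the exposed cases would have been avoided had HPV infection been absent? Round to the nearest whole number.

about 1364 cases

p₁ = 0.0407, p₀ = 0.0055.
PN = (p₁ − p₀)/p₁ = (0.0407 − 0.0055) / 0.0407 ≈ 0.86486.
Attributable cases ≈ PN × (exposed cases) = 0.86486 × 1577 ≈ 1363.89.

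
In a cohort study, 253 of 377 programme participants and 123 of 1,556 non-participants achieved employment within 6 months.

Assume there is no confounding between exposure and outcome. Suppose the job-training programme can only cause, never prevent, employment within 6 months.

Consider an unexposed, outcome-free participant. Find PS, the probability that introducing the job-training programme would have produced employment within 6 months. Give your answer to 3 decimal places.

p₁ = P(outcome | exposed) = 253/377 = 0.67109
p₀ = P(outcome | unexposed) = 123/1556 = 0.079049
Under exogeneity and monotonicity, PS = (p₁ − p₀) / (1 − p₀).
PS = (0.67109 − 0.079049) / (1 − 0.079049) = 0.59204 / 0.92095 ≈ 0.6429

PS ≈ 0.643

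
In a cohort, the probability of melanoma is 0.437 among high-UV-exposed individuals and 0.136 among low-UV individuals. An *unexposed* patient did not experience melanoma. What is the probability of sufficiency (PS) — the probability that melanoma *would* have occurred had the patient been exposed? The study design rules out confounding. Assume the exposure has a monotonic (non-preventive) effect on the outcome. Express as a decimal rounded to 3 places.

Let p₁ = 0.437, p₀ = 0.136.
Under exogeneity and monotonicity, PS = (p₁ − p₀) / (1 − p₀).
PS = (0.437 − 0.136) / (1 − 0.136) = 0.301 / 0.864 ≈ 0.3484

PS ≈ 0.348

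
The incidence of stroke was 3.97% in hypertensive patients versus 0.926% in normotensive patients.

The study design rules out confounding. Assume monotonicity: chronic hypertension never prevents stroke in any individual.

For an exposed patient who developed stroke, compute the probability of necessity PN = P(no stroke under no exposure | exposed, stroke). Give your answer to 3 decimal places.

p₁ = 0.0397, p₀ = 0.00926.
Under exogeneity and monotonicity, PN = (p₁ − p₀) / p₁.
PN = (0.0397 − 0.00926) / 0.0397 = 0.03044 / 0.0397 ≈ 0.7668

PN ≈ 0.767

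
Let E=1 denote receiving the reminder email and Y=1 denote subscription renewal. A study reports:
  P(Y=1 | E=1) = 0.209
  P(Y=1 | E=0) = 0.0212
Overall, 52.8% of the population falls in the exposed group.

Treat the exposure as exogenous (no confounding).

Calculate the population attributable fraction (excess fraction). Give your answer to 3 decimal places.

Let p₁ = 0.209, p₀ = 0.0212.
Overall risk P(Y=1) = π·p₁ + (1−π)·p₀ = 0.528×0.209 + 0.472×0.0212 = 0.12036.
Under exogeneity, PAF = [P(Y=1) − p₀] / P(Y=1).
PAF = (0.12036 − 0.0212) / 0.12036 ≈ 0.8239

PAF ≈ 0.824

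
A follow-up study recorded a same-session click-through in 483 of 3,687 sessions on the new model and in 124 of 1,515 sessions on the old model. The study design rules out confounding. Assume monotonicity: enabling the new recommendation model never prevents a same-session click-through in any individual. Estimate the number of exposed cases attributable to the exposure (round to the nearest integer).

about 181 cases

p₁ = P(outcome | exposed) = 483/3687 = 0.131
p₀ = P(outcome | unexposed) = 124/1515 = 0.081848
PN = (p₁ − p₀)/p₁ = (0.131 − 0.081848) / 0.131 ≈ 0.37521.
Attributable cases ≈ PN × (exposed cases) = 0.37521 × 483 ≈ 181.23.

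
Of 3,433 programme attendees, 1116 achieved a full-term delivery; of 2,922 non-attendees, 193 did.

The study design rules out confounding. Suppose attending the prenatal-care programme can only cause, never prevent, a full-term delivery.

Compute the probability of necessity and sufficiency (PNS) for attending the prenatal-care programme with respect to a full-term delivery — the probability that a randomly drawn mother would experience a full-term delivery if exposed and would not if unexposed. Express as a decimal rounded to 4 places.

PNS ≈ 0.2590

p₁ = P(outcome | exposed) = 1116/3433 = 0.32508
p₀ = P(outcome | unexposed) = 193/2922 = 0.066051
Under exogeneity and monotonicity, PNS = p₁ − p₀.
PNS = 0.32508 − 0.066051 = 0.25903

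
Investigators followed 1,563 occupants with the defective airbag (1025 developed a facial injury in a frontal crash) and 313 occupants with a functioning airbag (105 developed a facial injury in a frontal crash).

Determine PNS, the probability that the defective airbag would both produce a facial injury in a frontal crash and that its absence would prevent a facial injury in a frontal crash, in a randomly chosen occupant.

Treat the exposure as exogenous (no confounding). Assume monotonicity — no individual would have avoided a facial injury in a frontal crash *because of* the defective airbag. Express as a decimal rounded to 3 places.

PNS ≈ 0.320

p₁ = P(outcome | exposed) = 1025/1563 = 0.65579
p₀ = P(outcome | unexposed) = 105/313 = 0.33546
Under exogeneity and monotonicity, PNS = p₁ − p₀.
PNS = 0.65579 − 0.33546 = 0.32033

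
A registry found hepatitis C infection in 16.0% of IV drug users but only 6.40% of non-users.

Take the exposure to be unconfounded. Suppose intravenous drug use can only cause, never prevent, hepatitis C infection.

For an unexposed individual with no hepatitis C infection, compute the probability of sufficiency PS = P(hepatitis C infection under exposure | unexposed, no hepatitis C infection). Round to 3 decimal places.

p₁ = 0.16, p₀ = 0.064.
Under exogeneity and monotonicity, PS = (p₁ − p₀) / (1 − p₀).
PS = (0.16 − 0.064) / (1 − 0.064) = 0.096 / 0.936 ≈ 0.1026

PS ≈ 0.103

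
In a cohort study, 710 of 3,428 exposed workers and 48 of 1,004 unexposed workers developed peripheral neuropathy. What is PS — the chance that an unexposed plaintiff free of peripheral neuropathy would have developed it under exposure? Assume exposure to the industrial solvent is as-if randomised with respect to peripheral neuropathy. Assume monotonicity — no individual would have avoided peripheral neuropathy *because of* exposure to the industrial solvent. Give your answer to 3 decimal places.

PS ≈ 0.167

p₁ = P(outcome | exposed) = 710/3428 = 0.20712
p₀ = P(outcome | unexposed) = 48/1004 = 0.047809
Under exogeneity and monotonicity, PS = (p₁ − p₀) / (1 − p₀).
PS = (0.20712 − 0.047809) / (1 − 0.047809) = 0.15931 / 0.95219 ≈ 0.1673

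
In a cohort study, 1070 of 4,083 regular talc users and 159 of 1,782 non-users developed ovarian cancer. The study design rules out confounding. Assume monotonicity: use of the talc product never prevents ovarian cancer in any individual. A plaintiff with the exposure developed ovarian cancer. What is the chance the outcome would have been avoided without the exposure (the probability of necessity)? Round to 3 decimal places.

PN ≈ 0.660

p₁ = P(outcome | exposed) = 1070/4083 = 0.26206
p₀ = P(outcome | unexposed) = 159/1782 = 0.089226
Under exogeneity and monotonicity, PN = (p₁ − p₀) / p₁.
PN = (0.26206 − 0.089226) / 0.26206 = 0.17284 / 0.26206 ≈ 0.6595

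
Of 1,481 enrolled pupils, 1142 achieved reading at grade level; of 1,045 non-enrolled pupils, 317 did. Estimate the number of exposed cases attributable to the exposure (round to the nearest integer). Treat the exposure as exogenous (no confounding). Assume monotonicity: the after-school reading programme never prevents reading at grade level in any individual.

p₁ = P(outcome | exposed) = 1142/1481 = 0.7711
p₀ = P(outcome | unexposed) = 317/1045 = 0.30335
PN = (p₁ − p₀)/p₁ = (0.7711 − 0.30335) / 0.7711 ≈ 0.60660.
Attributable cases ≈ PN × (exposed cases) = 0.60660 × 1142 ≈ 692.74.

about 693 cases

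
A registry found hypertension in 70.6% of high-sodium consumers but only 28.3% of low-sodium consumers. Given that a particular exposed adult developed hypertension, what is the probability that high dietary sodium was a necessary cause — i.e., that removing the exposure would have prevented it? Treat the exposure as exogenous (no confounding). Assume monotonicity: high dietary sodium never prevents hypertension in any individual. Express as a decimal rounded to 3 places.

p₁ = 0.706, p₀ = 0.283.
Under exogeneity and monotonicity, PN = (p₁ − p₀) / p₁.
PN = (0.706 − 0.283) / 0.706 = 0.423 / 0.706 ≈ 0.5992

PN ≈ 0.599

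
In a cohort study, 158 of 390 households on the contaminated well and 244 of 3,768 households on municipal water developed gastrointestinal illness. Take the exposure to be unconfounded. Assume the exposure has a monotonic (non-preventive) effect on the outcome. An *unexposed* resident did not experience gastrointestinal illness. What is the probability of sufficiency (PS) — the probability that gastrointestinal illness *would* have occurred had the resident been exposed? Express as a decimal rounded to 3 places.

PS ≈ 0.364

p₁ = P(outcome | exposed) = 158/390 = 0.40513
p₀ = P(outcome | unexposed) = 244/3768 = 0.064756
Under exogeneity and monotonicity, PS = (p₁ − p₀) / (1 − p₀).
PS = (0.40513 − 0.064756) / (1 − 0.064756) = 0.34037 / 0.93524 ≈ 0.3639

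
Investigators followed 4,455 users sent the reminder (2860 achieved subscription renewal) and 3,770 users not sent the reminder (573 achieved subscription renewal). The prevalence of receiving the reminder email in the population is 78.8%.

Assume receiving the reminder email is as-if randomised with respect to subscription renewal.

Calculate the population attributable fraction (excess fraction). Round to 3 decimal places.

p₁ = P(outcome | exposed) = 2860/4455 = 0.64198
p₀ = P(outcome | unexposed) = 573/3770 = 0.15199
Overall risk P(Y=1) = π·p₁ + (1−π)·p₀ = 0.788×0.64198 + 0.212×0.15199 = 0.5381.
Under exogeneity, PAF = [P(Y=1) − p₀] / P(Y=1).
PAF = (0.5381 − 0.15199) / 0.5381 ≈ 0.7175

PAF ≈ 0.718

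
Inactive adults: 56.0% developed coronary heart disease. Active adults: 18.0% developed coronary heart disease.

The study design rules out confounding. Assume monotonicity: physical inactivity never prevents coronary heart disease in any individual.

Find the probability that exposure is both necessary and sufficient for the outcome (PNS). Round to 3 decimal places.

p₁ = 0.56, p₀ = 0.18.
Under exogeneity and monotonicity, PNS = p₁ − p₀.
PNS = 0.56 − 0.18 = 0.38

PNS ≈ 0.380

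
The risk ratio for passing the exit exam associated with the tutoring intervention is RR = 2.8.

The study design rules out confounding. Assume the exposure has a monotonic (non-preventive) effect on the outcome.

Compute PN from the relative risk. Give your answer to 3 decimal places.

Under exogeneity and monotonicity, PN = (RR − 1) / RR = 1 − 1/RR.
PN = (2.8 − 1) / 2.8 = 1.8 / 2.8 ≈ 0.6429

PN ≈ 0.643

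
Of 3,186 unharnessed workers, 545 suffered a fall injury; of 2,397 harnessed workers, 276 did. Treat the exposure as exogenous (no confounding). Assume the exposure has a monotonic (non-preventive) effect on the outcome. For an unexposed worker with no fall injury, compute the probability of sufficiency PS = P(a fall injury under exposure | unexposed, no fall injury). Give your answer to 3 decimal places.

p₁ = P(outcome | exposed) = 545/3186 = 0.17106
p₀ = P(outcome | unexposed) = 276/2397 = 0.11514
Under exogeneity and monotonicity, PS = (p₁ − p₀) / (1 − p₀).
PS = (0.17106 − 0.11514) / (1 − 0.11514) = 0.055917 / 0.88486 ≈ 0.0632

PS ≈ 0.063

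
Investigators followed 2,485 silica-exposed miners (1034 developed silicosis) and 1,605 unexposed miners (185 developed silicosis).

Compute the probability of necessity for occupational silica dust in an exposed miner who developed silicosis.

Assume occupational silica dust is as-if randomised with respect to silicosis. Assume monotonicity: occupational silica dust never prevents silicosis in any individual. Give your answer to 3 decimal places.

p₁ = P(outcome | exposed) = 1034/2485 = 0.4161
p₀ = P(outcome | unexposed) = 185/1605 = 0.11526
Under exogeneity and monotonicity, PN = (p₁ − p₀) / p₁.
PN = (0.4161 − 0.11526) / 0.4161 = 0.30083 / 0.4161 ≈ 0.7230

PN ≈ 0.723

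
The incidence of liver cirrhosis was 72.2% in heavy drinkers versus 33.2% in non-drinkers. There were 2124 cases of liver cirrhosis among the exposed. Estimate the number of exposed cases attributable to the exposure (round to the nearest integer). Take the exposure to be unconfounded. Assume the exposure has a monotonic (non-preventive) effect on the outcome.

p₁ = 0.722, p₀ = 0.332.
PN = (p₁ − p₀)/p₁ = (0.722 − 0.332) / 0.722 ≈ 0.54017.
Attributable cases ≈ PN × (exposed cases) = 0.54017 × 2124 ≈ 1147.31.

about 1147 cases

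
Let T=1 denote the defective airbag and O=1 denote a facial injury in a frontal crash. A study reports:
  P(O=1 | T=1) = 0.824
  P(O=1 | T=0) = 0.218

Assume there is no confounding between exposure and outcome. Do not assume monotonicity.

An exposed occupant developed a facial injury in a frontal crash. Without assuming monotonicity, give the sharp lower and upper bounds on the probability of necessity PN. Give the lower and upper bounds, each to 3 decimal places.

Let p₁ = 0.824, p₀ = 0.218.
Under exogeneity alone the bounds on PN are max{0,(p₁−p₀)/p₁} ≤ PN ≤ min{1,(1−p₀)/p₁}.
  lower = (p₁ − p₀)/p₁ = 0.606 / 0.824 ≈ 0.7354
  upper = min{1, (1 − p₀)/p₁} = 0.782 / 0.824 ≈ 0.9490

0.735 ≤ PN ≤ 0.949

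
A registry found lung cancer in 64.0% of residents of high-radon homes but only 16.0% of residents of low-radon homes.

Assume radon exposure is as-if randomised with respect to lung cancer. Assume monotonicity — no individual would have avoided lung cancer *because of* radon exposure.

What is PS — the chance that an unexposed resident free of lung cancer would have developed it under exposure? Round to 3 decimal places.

PS ≈ 0.571

p₁ = 0.64, p₀ = 0.16.
Under exogeneity and monotonicity, PS = (p₁ − p₀) / (1 − p₀).
PS = (0.64 − 0.16) / (1 − 0.16) = 0.48 / 0.84 ≈ 0.5714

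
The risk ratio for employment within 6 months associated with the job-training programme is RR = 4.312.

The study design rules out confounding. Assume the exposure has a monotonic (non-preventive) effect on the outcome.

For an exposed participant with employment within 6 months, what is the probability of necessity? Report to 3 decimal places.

PN ≈ 0.768

Under exogeneity and monotonicity, PN = (RR − 1) / RR = 1 − 1/RR.
PN = (4.312 − 1) / 4.312 = 3.312 / 4.312 ≈ 0.7681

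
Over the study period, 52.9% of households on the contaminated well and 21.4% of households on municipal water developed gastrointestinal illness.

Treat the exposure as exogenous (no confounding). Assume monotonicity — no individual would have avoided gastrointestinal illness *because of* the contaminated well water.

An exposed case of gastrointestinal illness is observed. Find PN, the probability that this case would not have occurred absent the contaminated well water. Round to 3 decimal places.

p₁ = 0.529, p₀ = 0.214.
Under exogeneity and monotonicity, PN = (p₁ − p₀) / p₁.
PN = (0.529 − 0.214) / 0.529 = 0.315 / 0.529 ≈ 0.5955

PN ≈ 0.595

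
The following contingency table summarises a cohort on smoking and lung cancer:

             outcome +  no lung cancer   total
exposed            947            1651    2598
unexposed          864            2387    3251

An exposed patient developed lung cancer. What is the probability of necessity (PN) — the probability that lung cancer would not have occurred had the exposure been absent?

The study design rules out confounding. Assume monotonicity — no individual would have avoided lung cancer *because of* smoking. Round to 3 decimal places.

PN ≈ 0.271

p₁ = P(outcome | exposed) = 947/2598 = 0.36451
p₀ = P(outcome | unexposed) = 864/3251 = 0.26576
Under exogeneity and monotonicity, PN = (p₁ − p₀)/p₁.
PN = (0.36451 − 0.26576) / 0.36451 ≈ 0.2709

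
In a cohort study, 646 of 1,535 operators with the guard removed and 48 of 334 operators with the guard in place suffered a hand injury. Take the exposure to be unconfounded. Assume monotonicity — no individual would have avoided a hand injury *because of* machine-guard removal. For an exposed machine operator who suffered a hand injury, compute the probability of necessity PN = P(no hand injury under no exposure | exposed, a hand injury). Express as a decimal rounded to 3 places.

p₁ = P(outcome | exposed) = 646/1535 = 0.42085
p₀ = P(outcome | unexposed) = 48/334 = 0.14371
Under exogeneity and monotonicity, PN = (p₁ − p₀) / p₁.
PN = (0.42085 − 0.14371) / 0.42085 = 0.27713 / 0.42085 ≈ 0.6585

PN ≈ 0.659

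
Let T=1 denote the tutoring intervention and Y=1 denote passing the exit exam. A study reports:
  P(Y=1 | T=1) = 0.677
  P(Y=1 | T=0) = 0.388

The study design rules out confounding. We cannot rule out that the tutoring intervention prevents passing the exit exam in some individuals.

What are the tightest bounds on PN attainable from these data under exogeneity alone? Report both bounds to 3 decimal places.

0.427 ≤ PN ≤ 0.904

Let p₁ = 0.677, p₀ = 0.388.
Under exogeneity alone the bounds on PN are max{0,(p₁−p₀)/p₁} ≤ PN ≤ min{1,(1−p₀)/p₁}.
  lower = (p₁ − p₀)/p₁ = 0.289 / 0.677 ≈ 0.4269
  upper = min{1, (1 − p₀)/p₁} = 0.612 / 0.677 ≈ 0.9040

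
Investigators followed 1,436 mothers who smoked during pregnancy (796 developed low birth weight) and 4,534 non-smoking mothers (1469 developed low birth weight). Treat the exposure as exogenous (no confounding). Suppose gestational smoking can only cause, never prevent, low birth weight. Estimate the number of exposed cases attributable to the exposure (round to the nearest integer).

p₁ = P(outcome | exposed) = 796/1436 = 0.55432
p₀ = P(outcome | unexposed) = 1469/4534 = 0.324
PN = (p₁ − p₀)/p₁ = (0.55432 − 0.324) / 0.55432 ≈ 0.41550.
Attributable cases ≈ PN × (exposed cases) = 0.41550 × 796 ≈ 330.74.

about 331 cases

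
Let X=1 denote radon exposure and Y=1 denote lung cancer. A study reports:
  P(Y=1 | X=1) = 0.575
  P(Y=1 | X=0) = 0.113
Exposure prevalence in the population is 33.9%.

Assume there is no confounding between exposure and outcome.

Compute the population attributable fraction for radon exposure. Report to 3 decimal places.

PAF ≈ 0.581

Let p₁ = 0.575, p₀ = 0.113.
Overall risk P(Y=1) = π·p₁ + (1−π)·p₀ = 0.339×0.575 + 0.661×0.113 = 0.26962.
Under exogeneity, PAF = [P(Y=1) − p₀] / P(Y=1).
PAF = (0.26962 − 0.113) / 0.26962 ≈ 0.5809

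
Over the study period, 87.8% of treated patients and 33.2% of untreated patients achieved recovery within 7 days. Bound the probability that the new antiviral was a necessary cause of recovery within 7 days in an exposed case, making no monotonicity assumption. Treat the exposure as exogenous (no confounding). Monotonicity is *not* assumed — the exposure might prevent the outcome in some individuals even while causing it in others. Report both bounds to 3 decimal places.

p₁ = 0.878, p₀ = 0.332.
Under exogeneity alone the bounds on PN are max{0,(p₁−p₀)/p₁} ≤ PN ≤ min{1,(1−p₀)/p₁}.
  lower = (p₁ − p₀)/p₁ = 0.546 / 0.878 ≈ 0.6219
  upper = min{1, (1 − p₀)/p₁} = 0.668 / 0.878 ≈ 0.7608

0.622 ≤ PN ≤ 0.761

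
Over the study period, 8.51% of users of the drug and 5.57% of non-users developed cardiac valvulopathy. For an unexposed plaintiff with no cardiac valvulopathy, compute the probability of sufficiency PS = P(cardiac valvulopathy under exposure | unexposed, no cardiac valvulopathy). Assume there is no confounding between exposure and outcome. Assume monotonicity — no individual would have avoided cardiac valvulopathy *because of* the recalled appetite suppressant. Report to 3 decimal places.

p₁ = 0.0851, p₀ = 0.0557.
Under exogeneity and monotonicity, PS = (p₁ − p₀) / (1 − p₀).
PS = (0.0851 − 0.0557) / (1 − 0.0557) = 0.0294 / 0.9443 ≈ 0.0311

PS ≈ 0.031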